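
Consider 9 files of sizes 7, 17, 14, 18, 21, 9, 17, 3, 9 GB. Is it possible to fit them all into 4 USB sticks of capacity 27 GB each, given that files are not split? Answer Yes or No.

No

Total = 115 GB; ⌈115/27⌉ = 5.
At least 5 USB sticks are required, but only 4 are allowed.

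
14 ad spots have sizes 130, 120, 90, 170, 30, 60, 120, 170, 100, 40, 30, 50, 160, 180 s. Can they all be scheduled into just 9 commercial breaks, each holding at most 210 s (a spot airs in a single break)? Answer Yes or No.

Yes

A valid assignment using 8 commercial breaks:
  break 1: 180 + 30 = 210
  break 2: 170 + 40 = 210
  break 3: 170 + 30 = 200
  break 4: 160 + 50 = 210
  break 5: 130 + 60 = 190
  break 6: 120 + 90 = 210
  break 7: 120 = 120
  break 8: 100 = 100
That uses only 8 ≤ 9, so 9 commercial breaks are enough.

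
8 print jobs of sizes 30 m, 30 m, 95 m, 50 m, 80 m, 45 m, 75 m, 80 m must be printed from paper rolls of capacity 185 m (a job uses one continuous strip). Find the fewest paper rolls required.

3

Total = 95 + 80 + 80 + 75 + 50 + 45 + 30 + 30 = 485 m.
Lower bound: ⌈485/185⌉ = 3 paper rolls.
A packing using 3 paper rolls:
  roll 1: 95 + 80 = 175
  roll 2: 80 + 75 + 30 = 185
  roll 3: 50 + 45 + 30 = 125
This matches the lower bound, so 3 is optimal.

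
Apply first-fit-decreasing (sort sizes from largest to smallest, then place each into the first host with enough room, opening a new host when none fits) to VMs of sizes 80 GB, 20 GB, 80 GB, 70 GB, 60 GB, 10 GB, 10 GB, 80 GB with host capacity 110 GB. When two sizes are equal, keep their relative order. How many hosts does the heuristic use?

Sorted descending: 80, 80, 80, 70, 60, 20, 10, 10.
  80 → host 1 (new)  [load 80/110]
  80 → host 2 (new)  [load 80/110]
  80 → host 3 (new)  [load 80/110]
  70 → host 4 (new)  [load 70/110]
  60 → host 5 (new)  [load 60/110]
  20 → host 1  [load 100/110]
  10 → host 1  [load 110/110]
  10 → host 2  [load 90/110]
5 hosts opened.

5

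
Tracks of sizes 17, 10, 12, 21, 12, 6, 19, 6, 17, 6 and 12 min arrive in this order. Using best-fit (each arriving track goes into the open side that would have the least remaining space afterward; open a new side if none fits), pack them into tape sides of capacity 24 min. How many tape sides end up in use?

  17 → side 1 (new)  [load 17/24]
  10 → side 2 (new)  [load 10/24]
  12 → side 2  [load 22/24]
  21 → side 3 (new)  [load 21/24]
  12 → side 4 (new)  [load 12/24]
  6 → side 1  [load 23/24]
  19 → side 5 (new)  [load 19/24]
  6 → side 4  [load 18/24]
  17 → side 6 (new)  [load 17/24]
  6 → side 4  [load 24/24]
  12 → side 7 (new)  [load 12/24]
7 tape sides opened.

7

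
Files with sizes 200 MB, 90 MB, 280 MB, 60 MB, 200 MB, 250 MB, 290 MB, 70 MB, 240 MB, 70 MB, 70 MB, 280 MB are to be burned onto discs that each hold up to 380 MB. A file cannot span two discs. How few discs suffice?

7

Total = 290 + 280 + 280 + 250 + 240 + 200 + 200 + 90 + 70 + 70 + 70 + 60 = 2100 MB.
Lower bound: ⌈2100/380⌉ = 6 discs.
Also, 7 files each exceed 190 MB, and no two of those can share a disc, so at least 7 discs are needed.
A packing using 7 discs:
  disc 1: 290 + 90 = 380
  disc 2: 280 + 70 = 350
  disc 3: 280 + 70 = 350
  disc 4: 250 + 70 + 60 = 380
  disc 5: 240 = 240
  disc 6: 200 = 200
  disc 7: 200 = 200
This matches the lower bound, so 7 is optimal.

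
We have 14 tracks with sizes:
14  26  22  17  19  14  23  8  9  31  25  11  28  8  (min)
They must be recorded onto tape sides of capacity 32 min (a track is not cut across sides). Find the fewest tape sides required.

9

Total = 31 + 28 + 26 + 25 + 23 + 22 + 19 + 17 + 14 + 14 + 11 + 9 + 8 + 8 = 255 min.
Lower bound: ⌈255/32⌉ = 8 tape sides.
A packing using 9 tape sides:
  side 1: 31 = 31
  side 2: 28 = 28
  side 3: 26 = 26
  side 4: 25 = 25
  side 5: 23 + 9 = 32
  side 6: 22 + 8 = 30
  side 7: 19 + 11 = 30
  side 8: 17 + 14 = 31
  side 9: 14 + 8 = 22
No arrangement into 8 tape sides stays within capacity, so 9 is optimal.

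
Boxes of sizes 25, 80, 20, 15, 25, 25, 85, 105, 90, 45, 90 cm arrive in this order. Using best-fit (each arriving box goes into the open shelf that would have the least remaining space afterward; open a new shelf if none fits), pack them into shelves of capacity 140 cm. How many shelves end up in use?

5

  25 → shelf 1 (new)  [load 25/140]
  80 → shelf 1  [load 105/140]
  20 → shelf 1  [load 125/140]
  15 → shelf 1  [load 140/140]
  25 → shelf 2 (new)  [load 25/140]
  25 → shelf 2  [load 50/140]
  85 → shelf 2  [load 135/140]
  105 → shelf 3 (new)  [load 105/140]
  90 → shelf 4 (new)  [load 90/140]
  45 → shelf 4  [load 135/140]
  90 → shelf 5 (new)  [load 90/140]
5 shelves opened.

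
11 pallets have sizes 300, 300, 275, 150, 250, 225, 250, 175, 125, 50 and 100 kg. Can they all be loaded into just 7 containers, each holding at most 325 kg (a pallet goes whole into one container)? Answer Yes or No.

Total = 2200 kg; ⌈2200/325⌉ = 7.
The bound of 7 does not rule out 7, but exhaustive search shows no assignment into 7 containers of capacity 325 kg exists — the minimum is 8.

No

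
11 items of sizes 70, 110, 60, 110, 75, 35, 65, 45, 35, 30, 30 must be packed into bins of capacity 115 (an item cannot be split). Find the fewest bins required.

7

Total = 110 + 110 + 75 + 70 + 65 + 60 + 45 + 35 + 35 + 30 + 30 = 665.
Lower bound: ⌈665/115⌉ = 6 bins.
A packing using 7 bins:
  bin 1: 110 = 110
  bin 2: 110 = 110
  bin 3: 75 + 35 = 110
  bin 4: 70 + 45 = 115
  bin 5: 65 + 35 = 100
  bin 6: 60 + 30 = 90
  bin 7: 30 = 30
No arrangement into 6 bins stays within capacity, so 7 is optimal.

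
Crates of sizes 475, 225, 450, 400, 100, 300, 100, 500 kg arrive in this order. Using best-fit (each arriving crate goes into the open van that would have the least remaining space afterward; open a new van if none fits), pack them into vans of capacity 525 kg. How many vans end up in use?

6

  475 → van 1 (new)  [load 475/525]
  225 → van 2 (new)  [load 225/525]
  450 → van 3 (new)  [load 450/525]
  400 → van 4 (new)  [load 400/525]
  100 → van 4  [load 500/525]
  300 → van 2  [load 525/525]
  100 → van 5 (new)  [load 100/525]
  500 → van 6 (new)  [load 500/525]
6 vans opened.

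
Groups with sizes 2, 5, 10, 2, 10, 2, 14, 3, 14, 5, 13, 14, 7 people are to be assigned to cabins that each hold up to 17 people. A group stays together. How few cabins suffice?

Total = 14 + 14 + 14 + 13 + 10 + 10 + 7 + 5 + 5 + 3 + 2 + 2 + 2 = 101 people.
Lower bound: ⌈101/17⌉ = 6 cabins.
A packing using 7 cabins:
  cabin 1: 14 + 3 = 17
  cabin 2: 14 + 2 = 16
  cabin 3: 14 + 2 = 16
  cabin 4: 13 + 2 = 15
  cabin 5: 10 + 7 = 17
  cabin 6: 10 + 5 = 15
  cabin 7: 5 = 5
No arrangement into 6 cabins stays within capacity, so 7 is optimal.

7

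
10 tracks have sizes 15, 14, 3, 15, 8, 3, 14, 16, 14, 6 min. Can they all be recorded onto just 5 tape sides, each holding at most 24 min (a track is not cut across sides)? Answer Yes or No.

No

Total = 108 min; ⌈108/24⌉ = 5.
6 tracks each exceed half the capacity and cannot share a side, forcing at least 6 tape sides.
At least 6 tape sides are required, but only 5 are allowed.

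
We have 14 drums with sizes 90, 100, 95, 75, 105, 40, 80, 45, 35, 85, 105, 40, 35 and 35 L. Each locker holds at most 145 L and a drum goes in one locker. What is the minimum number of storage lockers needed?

8

Total = 105 + 105 + 100 + 95 + 90 + 85 + 80 + 75 + 45 + 40 + 40 + 35 + 35 + 35 = 965 L.
Lower bound: ⌈965/145⌉ = 7 storage lockers.
Also, 8 drums each exceed 145/2 L, and no two of those can share a locker, so at least 8 storage lockers are needed.
A packing using 8 storage lockers:
  locker 1: 105 + 40 = 145
  locker 2: 105 + 40 = 145
  locker 3: 100 + 45 = 145
  locker 4: 95 + 35 = 130
  locker 5: 90 + 35 = 125
  locker 6: 85 + 35 = 120
  locker 7: 80 = 80
  locker 8: 75 = 75
This matches the lower bound, so 8 is optimal.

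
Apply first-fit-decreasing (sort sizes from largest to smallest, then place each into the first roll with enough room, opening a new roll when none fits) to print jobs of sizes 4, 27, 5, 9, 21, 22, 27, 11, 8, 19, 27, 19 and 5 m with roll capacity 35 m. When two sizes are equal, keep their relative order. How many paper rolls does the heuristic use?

Sorted descending: 27, 27, 27, 22, 21, 19, 19, 11, 9, 8, 5, 5, 4.
  27 → roll 1 (new)  [load 27/35]
  27 → roll 2 (new)  [load 27/35]
  27 → roll 3 (new)  [load 27/35]
  22 → roll 4 (new)  [load 22/35]
  21 → roll 5 (new)  [load 21/35]
  19 → roll 6 (new)  [load 19/35]
  19 → roll 7 (new)  [load 19/35]
  11 → roll 4  [load 33/35]
  9 → roll 5  [load 30/35]
  8 → roll 1  [load 35/35]
  5 → roll 2  [load 32/35]
  5 → roll 3  [load 32/35]
  4 → roll 5  [load 34/35]
7 paper rolls opened.

7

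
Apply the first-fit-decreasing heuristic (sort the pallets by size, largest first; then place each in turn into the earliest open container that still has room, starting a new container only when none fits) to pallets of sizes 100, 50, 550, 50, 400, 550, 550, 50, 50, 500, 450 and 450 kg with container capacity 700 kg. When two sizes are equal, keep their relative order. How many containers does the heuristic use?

7

Sorted descending: 550, 550, 550, 500, 450, 450, 400, 100, 50, 50, 50, 50.
  550 → container 1 (new)  [load 550/700]
  550 → container 2 (new)  [load 550/700]
  550 → container 3 (new)  [load 550/700]
  500 → container 4 (new)  [load 500/700]
  450 → container 5 (new)  [load 450/700]
  450 → container 6 (new)  [load 450/700]
  400 → container 7 (new)  [load 400/700]
  100 → container 1  [load 650/700]
  50 → container 1  [load 700/700]
  50 → container 2  [load 600/700]
  50 → container 2  [load 650/700]
  50 → container 2  [load 700/700]
7 containers opened.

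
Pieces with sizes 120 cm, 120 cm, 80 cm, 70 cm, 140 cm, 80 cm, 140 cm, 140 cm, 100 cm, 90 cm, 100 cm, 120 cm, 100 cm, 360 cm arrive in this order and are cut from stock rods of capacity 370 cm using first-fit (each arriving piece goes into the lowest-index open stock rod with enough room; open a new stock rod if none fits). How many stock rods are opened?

6

  120 → stock rod 1 (new)  [load 120/370]
  120 → stock rod 1  [load 240/370]
  80 → stock rod 1  [load 320/370]
  70 → stock rod 2 (new)  [load 70/370]
  140 → stock rod 2  [load 210/370]
  80 → stock rod 2  [load 290/370]
  140 → stock rod 3 (new)  [load 140/370]
  140 → stock rod 3  [load 280/370]
  100 → stock rod 4 (new)  [load 100/370]
  90 → stock rod 3  [load 370/370]
  100 → stock rod 4  [load 200/370]
  120 → stock rod 4  [load 320/370]
  100 → stock rod 5 (new)  [load 100/370]
  360 → stock rod 6 (new)  [load 360/370]
6 stock rods opened.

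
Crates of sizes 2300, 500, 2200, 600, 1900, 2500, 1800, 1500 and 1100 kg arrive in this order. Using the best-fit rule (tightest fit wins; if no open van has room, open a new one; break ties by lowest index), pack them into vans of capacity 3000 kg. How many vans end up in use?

  2300 → van 1 (new)  [load 2300/3000]
  500 → van 1  [load 2800/3000]
  2200 → van 2 (new)  [load 2200/3000]
  600 → van 2  [load 2800/3000]
  1900 → van 3 (new)  [load 1900/3000]
  2500 → van 4 (new)  [load 2500/3000]
  1800 → van 5 (new)  [load 1800/3000]
  1500 → van 6 (new)  [load 1500/3000]
  1100 → van 3  [load 3000/3000]
6 vans opened.

6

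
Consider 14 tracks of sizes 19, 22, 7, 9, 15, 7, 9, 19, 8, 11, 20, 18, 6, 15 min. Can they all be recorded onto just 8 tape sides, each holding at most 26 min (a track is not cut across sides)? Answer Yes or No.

Yes

A valid assignment using 8 tape sides:
  side 1: 22 = 22
  side 2: 20 + 6 = 26
  side 3: 19 + 7 = 26
  side 4: 19 + 7 = 26
  side 5: 18 + 8 = 26
  side 6: 15 + 11 = 26
  side 7: 15 + 9 = 24
  side 8: 9 = 9
Every load is within 26 min, so 8 tape sides suffice.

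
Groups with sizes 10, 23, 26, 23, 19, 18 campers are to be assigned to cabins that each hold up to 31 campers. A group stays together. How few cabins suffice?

5

Total = 26 + 23 + 23 + 19 + 18 + 10 = 119 campers.
Lower bound: ⌈119/31⌉ = 4 cabins.
Also, 5 groups each exceed 31/2 campers, and no two of those can share a cabin, so at least 5 cabins are needed.
A packing using 5 cabins:
  cabin 1: 26 = 26
  cabin 2: 23 = 23
  cabin 3: 23 = 23
  cabin 4: 19 + 10 = 29
  cabin 5: 18 = 18
This matches the lower bound, so 5 is optimal.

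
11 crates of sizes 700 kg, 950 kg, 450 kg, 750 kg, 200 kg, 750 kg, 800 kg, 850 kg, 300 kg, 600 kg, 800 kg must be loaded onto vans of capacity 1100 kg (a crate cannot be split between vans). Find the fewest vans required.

Total = 950 + 850 + 800 + 800 + 750 + 750 + 700 + 600 + 450 + 300 + 200 = 7150 kg.
Lower bound: ⌈7150/1100⌉ = 7 vans.
Also, 8 crates each exceed 550 kg, and no two of those can share a van, so at least 8 vans are needed.
A packing using 8 vans:
  van 1: 950 = 950
  van 2: 850 + 200 = 1050
  van 3: 800 + 300 = 1100
  van 4: 800 = 800
  van 5: 750 = 750
  van 6: 750 = 750
  van 7: 700 = 700
  van 8: 600 + 450 = 1050
This matches the lower bound, so 8 is optimal.

8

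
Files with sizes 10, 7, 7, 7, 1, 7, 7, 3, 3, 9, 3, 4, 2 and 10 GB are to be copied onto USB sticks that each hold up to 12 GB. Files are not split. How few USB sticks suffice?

8

Total = 10 + 10 + 9 + 7 + 7 + 7 + 7 + 7 + 4 + 3 + 3 + 3 + 2 + 1 = 80 GB.
Lower bound: ⌈80/12⌉ = 7 USB sticks.
Also, 8 files each exceed 6 GB, and no two of those can share a USB stick, so at least 8 USB sticks are needed.
A packing using 8 USB sticks:
  USB stick 1: 10 + 2 = 12
  USB stick 2: 10 + 1 = 11
  USB stick 3: 9 + 3 = 12
  USB stick 4: 7 + 4 = 11
  USB stick 5: 7 + 3 = 10
  USB stick 6: 7 + 3 = 10
  USB stick 7: 7 = 7
  USB stick 8: 7 = 7
This matches the lower bound, so 8 is optimal.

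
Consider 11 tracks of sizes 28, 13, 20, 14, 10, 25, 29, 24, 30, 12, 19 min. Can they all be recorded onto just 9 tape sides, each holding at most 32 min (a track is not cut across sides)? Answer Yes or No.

A valid assignment using 8 tape sides:
  side 1: 30 = 30
  side 2: 29 = 29
  side 3: 28 = 28
  side 4: 25 = 25
  side 5: 24 = 24
  side 6: 20 + 12 = 32
  side 7: 19 + 13 = 32
  side 8: 14 + 10 = 24
That uses only 8 ≤ 9, so 9 tape sides are enough.

Yes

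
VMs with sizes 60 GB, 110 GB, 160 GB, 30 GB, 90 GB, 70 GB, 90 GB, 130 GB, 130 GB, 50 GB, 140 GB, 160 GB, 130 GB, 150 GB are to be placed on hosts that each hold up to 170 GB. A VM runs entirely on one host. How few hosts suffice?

10

Total = 160 + 160 + 150 + 140 + 130 + 130 + 130 + 110 + 90 + 90 + 70 + 60 + 50 + 30 = 1500 GB.
Lower bound: ⌈1500/170⌉ = 9 hosts.
Also, 10 VMs each exceed 85 GB, and no two of those can share a host, so at least 10 hosts are needed.
A packing using 10 hosts:
  host 1: 160 = 160
  host 2: 160 = 160
  host 3: 150 = 150
  host 4: 140 + 30 = 170
  host 5: 130 = 130
  host 6: 130 = 130
  host 7: 130 = 130
  host 8: 110 + 60 = 170
  host 9: 90 + 70 = 160
  host 10: 90 + 50 = 140
This matches the lower bound, so 10 is optimal.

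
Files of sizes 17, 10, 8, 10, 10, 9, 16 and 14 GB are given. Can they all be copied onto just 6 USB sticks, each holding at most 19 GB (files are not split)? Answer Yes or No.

Yes

A valid assignment using 6 USB sticks:
  USB stick 1: 17 = 17
  USB stick 2: 16 = 16
  USB stick 3: 14 = 14
  USB stick 4: 10 + 9 = 19
  USB stick 5: 10 + 8 = 18
  USB stick 6: 10 = 10
Every load is within 19 GB, so 6 USB sticks suffice.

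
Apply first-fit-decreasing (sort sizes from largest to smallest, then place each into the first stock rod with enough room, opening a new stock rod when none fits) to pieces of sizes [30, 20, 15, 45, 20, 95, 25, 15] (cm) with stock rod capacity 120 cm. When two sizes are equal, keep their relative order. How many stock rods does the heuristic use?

3

Sorted descending: 95, 45, 30, 25, 20, 20, 15, 15.
  95 → stock rod 1 (new)  [load 95/120]
  45 → stock rod 2 (new)  [load 45/120]
  30 → stock rod 2  [load 75/120]
  25 → stock rod 1  [load 120/120]
  20 → stock rod 2  [load 95/120]
  20 → stock rod 2  [load 115/120]
  15 → stock rod 3 (new)  [load 15/120]
  15 → stock rod 3  [load 30/120]
3 stock rods opened.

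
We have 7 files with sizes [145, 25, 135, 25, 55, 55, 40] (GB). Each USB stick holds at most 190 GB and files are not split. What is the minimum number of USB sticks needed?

3

Total = 145 + 135 + 55 + 55 + 40 + 25 + 25 = 480 GB.
Lower bound: ⌈480/190⌉ = 3 USB sticks.
A packing using 3 USB sticks:
  USB stick 1: 145 + 40 = 185
  USB stick 2: 135 + 55 = 190
  USB stick 3: 55 + 25 + 25 = 105
This matches the lower bound, so 3 is optimal.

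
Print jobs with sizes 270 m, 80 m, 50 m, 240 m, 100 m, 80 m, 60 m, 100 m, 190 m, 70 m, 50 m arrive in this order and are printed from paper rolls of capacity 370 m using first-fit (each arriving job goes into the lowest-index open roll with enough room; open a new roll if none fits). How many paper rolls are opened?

  270 → roll 1 (new)  [load 270/370]
  80 → roll 1  [load 350/370]
  50 → roll 2 (new)  [load 50/370]
  240 → roll 2  [load 290/370]
  100 → roll 3 (new)  [load 100/370]
  80 → roll 2  [load 370/370]
  60 → roll 3  [load 160/370]
  100 → roll 3  [load 260/370]
  190 → roll 4 (new)  [load 190/370]
  70 → roll 3  [load 330/370]
  50 → roll 4  [load 240/370]
4 paper rolls opened.

4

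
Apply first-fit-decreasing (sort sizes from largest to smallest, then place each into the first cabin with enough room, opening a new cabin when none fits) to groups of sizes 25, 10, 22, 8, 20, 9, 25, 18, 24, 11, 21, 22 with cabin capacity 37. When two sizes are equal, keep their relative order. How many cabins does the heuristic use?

Sorted descending: 25, 25, 24, 22, 22, 21, 20, 18, 11, 10, 9, 8.
  25 → cabin 1 (new)  [load 25/37]
  25 → cabin 2 (new)  [load 25/37]
  24 → cabin 3 (new)  [load 24/37]
  22 → cabin 4 (new)  [load 22/37]
  22 → cabin 5 (new)  [load 22/37]
  21 → cabin 6 (new)  [load 21/37]
  20 → cabin 7 (new)  [load 20/37]
  18 → cabin 8 (new)  [load 18/37]
  11 → cabin 1  [load 36/37]
  10 → cabin 2  [load 35/37]
  9 → cabin 3  [load 33/37]
  8 → cabin 4  [load 30/37]
8 cabins opened.

8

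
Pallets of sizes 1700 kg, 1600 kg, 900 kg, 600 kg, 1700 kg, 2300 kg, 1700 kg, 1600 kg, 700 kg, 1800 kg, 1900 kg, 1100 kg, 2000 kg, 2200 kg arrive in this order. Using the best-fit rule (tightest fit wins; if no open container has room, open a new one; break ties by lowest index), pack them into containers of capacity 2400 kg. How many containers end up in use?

  1700 → container 1 (new)  [load 1700/2400]
  1600 → container 2 (new)  [load 1600/2400]
  900 → container 3 (new)  [load 900/2400]
  600 → container 1  [load 2300/2400]
  1700 → container 4 (new)  [load 1700/2400]
  2300 → container 5 (new)  [load 2300/2400]
  1700 → container 6 (new)  [load 1700/2400]
  1600 → container 7 (new)  [load 1600/2400]
  700 → container 4  [load 2400/2400]
  1800 → container 8 (new)  [load 1800/2400]
  1900 → container 9 (new)  [load 1900/2400]
  1100 → container 3  [load 2000/2400]
  2000 → container 10 (new)  [load 2000/2400]
  2200 → container 11 (new)  [load 2200/2400]
11 containers opened.

11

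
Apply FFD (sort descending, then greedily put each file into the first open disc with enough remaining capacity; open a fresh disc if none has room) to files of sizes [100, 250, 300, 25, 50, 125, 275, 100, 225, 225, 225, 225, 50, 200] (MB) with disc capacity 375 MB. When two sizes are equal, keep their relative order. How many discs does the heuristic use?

Sorted descending: 300, 275, 250, 225, 225, 225, 225, 200, 125, 100, 100, 50, 50, 25.
  300 → disc 1 (new)  [load 300/375]
  275 → disc 2 (new)  [load 275/375]
  250 → disc 3 (new)  [load 250/375]
  225 → disc 4 (new)  [load 225/375]
  225 → disc 5 (new)  [load 225/375]
  225 → disc 6 (new)  [load 225/375]
  225 → disc 7 (new)  [load 225/375]
  200 → disc 8 (new)  [load 200/375]
  125 → disc 3  [load 375/375]
  100 → disc 2  [load 375/375]
  100 → disc 4  [load 325/375]
  50 → disc 1  [load 350/375]
  50 → disc 4  [load 375/375]
  25 → disc 1  [load 375/375]
8 discs opened.

8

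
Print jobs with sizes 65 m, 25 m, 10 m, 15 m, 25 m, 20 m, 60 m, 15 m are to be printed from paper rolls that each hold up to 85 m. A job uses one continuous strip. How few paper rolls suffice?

Total = 65 + 60 + 25 + 25 + 20 + 15 + 15 + 10 = 235 m.
Lower bound: ⌈235/85⌉ = 3 paper rolls.
A packing using 3 paper rolls:
  roll 1: 65 + 20 = 85
  roll 2: 60 + 25 = 85
  roll 3: 25 + 15 + 15 + 10 = 65
This matches the lower bound, so 3 is optimal.

3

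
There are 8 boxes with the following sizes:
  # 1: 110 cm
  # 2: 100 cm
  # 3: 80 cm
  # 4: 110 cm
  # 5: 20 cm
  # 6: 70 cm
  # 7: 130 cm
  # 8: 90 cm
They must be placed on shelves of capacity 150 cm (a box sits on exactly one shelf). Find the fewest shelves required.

Total = 130 + 110 + 110 + 100 + 90 + 80 + 70 + 20 = 710 cm.
Lower bound: ⌈710/150⌉ = 5 shelves.
Also, 6 boxes each exceed 75 cm, and no two of those can share a shelf, so at least 6 shelves are needed.
A packing using 6 shelves:
  shelf 1: 130 + 20 = 150
  shelf 2: 110 = 110
  shelf 3: 110 = 110
  shelf 4: 100 = 100
  shelf 5: 90 = 90
  shelf 6: 80 + 70 = 150
This matches the lower bound, so 6 is optimal.

6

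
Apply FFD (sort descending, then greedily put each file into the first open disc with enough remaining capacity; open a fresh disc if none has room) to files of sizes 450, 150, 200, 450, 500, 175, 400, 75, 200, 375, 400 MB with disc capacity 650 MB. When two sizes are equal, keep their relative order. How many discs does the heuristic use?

6

Sorted descending: 500, 450, 450, 400, 400, 375, 200, 200, 175, 150, 75.
  500 → disc 1 (new)  [load 500/650]
  450 → disc 2 (new)  [load 450/650]
  450 → disc 3 (new)  [load 450/650]
  400 → disc 4 (new)  [load 400/650]
  400 → disc 5 (new)  [load 400/650]
  375 → disc 6 (new)  [load 375/650]
  200 → disc 2  [load 650/650]
  200 → disc 3  [load 650/650]
  175 → disc 4  [load 575/650]
  150 → disc 1  [load 650/650]
  75 → disc 4  [load 650/650]
6 discs opened.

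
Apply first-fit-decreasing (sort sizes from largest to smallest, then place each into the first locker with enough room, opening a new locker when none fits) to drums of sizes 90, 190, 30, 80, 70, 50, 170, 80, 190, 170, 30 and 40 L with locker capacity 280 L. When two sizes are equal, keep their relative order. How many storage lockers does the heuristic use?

Sorted descending: 190, 190, 170, 170, 90, 80, 80, 70, 50, 40, 30, 30.
  190 → locker 1 (new)  [load 190/280]
  190 → locker 2 (new)  [load 190/280]
  170 → locker 3 (new)  [load 170/280]
  170 → locker 4 (new)  [load 170/280]
  90 → locker 1  [load 280/280]
  80 → locker 2  [load 270/280]
  80 → locker 3  [load 250/280]
  70 → locker 4  [load 240/280]
  50 → locker 5 (new)  [load 50/280]
  40 → locker 4  [load 280/280]
  30 → locker 3  [load 280/280]
  30 → locker 5  [load 80/280]
5 storage lockers opened.

5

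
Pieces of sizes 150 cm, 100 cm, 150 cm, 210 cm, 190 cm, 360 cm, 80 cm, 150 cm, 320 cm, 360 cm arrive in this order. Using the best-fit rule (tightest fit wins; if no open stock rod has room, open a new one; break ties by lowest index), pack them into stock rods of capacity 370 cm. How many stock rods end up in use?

6

  150 → stock rod 1 (new)  [load 150/370]
  100 → stock rod 1  [load 250/370]
  150 → stock rod 2 (new)  [load 150/370]
  210 → stock rod 2  [load 360/370]
  190 → stock rod 3 (new)  [load 190/370]
  360 → stock rod 4 (new)  [load 360/370]
  80 → stock rod 1  [load 330/370]
  150 → stock rod 3  [load 340/370]
  320 → stock rod 5 (new)  [load 320/370]
  360 → stock rod 6 (new)  [load 360/370]
6 stock rods opened.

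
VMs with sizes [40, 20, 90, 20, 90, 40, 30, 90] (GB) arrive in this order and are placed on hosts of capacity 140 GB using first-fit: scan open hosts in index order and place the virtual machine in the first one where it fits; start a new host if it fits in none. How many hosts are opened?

4

  40 → host 1 (new)  [load 40/140]
  20 → host 1  [load 60/140]
  90 → host 2 (new)  [load 90/140]
  20 → host 1  [load 80/140]
  90 → host 3 (new)  [load 90/140]
  40 → host 1  [load 120/140]
  30 → host 2  [load 120/140]
  90 → host 4 (new)  [load 90/140]
4 hosts opened.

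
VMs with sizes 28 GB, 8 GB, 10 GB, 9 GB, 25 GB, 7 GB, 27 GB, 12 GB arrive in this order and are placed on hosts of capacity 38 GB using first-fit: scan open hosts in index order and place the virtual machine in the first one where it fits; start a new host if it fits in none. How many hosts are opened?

  28 → host 1 (new)  [load 28/38]
  8 → host 1  [load 36/38]
  10 → host 2 (new)  [load 10/38]
  9 → host 2  [load 19/38]
  25 → host 3 (new)  [load 25/38]
  7 → host 2  [load 26/38]
  27 → host 4 (new)  [load 27/38]
  12 → host 2  [load 38/38]
4 hosts opened.

4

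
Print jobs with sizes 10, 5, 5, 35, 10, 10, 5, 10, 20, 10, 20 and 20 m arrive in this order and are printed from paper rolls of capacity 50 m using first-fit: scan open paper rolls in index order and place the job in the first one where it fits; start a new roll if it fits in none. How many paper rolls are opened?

4

  10 → roll 1 (new)  [load 10/50]
  5 → roll 1  [load 15/50]
  5 → roll 1  [load 20/50]
  35 → roll 2 (new)  [load 35/50]
  10 → roll 1  [load 30/50]
  10 → roll 1  [load 40/50]
  5 → roll 1  [load 45/50]
  10 → roll 2  [load 45/50]
  20 → roll 3 (new)  [load 20/50]
  10 → roll 3  [load 30/50]
  20 → roll 3  [load 50/50]
  20 → roll 4 (new)  [load 20/50]
4 paper rolls opened.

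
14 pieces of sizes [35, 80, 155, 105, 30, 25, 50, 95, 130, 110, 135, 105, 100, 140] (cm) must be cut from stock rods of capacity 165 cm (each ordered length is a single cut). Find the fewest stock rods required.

10

Total = 155 + 140 + 135 + 130 + 110 + 105 + 105 + 100 + 95 + 80 + 50 + 35 + 30 + 25 = 1295 cm.
Lower bound: ⌈1295/165⌉ = 8 stock rods.
Also, 9 pieces each exceed 165/2 cm, and no two of those can share a stock rod, so at least 9 stock rods are needed.
A packing using 10 stock rods:
  stock rod 1: 155 = 155
  stock rod 2: 140 + 25 = 165
  stock rod 3: 135 + 30 = 165
  stock rod 4: 130 + 35 = 165
  stock rod 5: 110 + 50 = 160
  stock rod 6: 105 = 105
  stock rod 7: 105 = 105
  stock rod 8: 100 = 100
  stock rod 9: 95 = 95
  stock rod 10: 80 = 80
No arrangement into 9 stock rods stays within capacity, so 10 is optimal.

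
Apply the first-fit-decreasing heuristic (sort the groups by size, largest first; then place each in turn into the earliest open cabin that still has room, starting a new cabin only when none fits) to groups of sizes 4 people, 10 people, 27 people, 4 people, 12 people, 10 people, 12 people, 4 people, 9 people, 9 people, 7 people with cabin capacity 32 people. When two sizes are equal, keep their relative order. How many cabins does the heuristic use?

Sorted descending: 27, 12, 12, 10, 10, 9, 9, 7, 4, 4, 4.
  27 → cabin 1 (new)  [load 27/32]
  12 → cabin 2 (new)  [load 12/32]
  12 → cabin 2  [load 24/32]
  10 → cabin 3 (new)  [load 10/32]
  10 → cabin 3  [load 20/32]
  9 → cabin 3  [load 29/32]
  9 → cabin 4 (new)  [load 9/32]
  7 → cabin 2  [load 31/32]
  4 → cabin 1  [load 31/32]
  4 → cabin 4  [load 13/32]
  4 → cabin 4  [load 17/32]
4 cabins opened.

4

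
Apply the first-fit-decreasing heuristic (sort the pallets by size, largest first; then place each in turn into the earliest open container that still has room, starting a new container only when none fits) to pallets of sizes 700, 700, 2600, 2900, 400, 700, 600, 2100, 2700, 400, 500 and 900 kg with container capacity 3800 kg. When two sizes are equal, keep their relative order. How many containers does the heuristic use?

Sorted descending: 2900, 2700, 2600, 2100, 900, 700, 700, 700, 600, 500, 400, 400.
  2900 → container 1 (new)  [load 2900/3800]
  2700 → container 2 (new)  [load 2700/3800]
  2600 → container 3 (new)  [load 2600/3800]
  2100 → container 4 (new)  [load 2100/3800]
  900 → container 1  [load 3800/3800]
  700 → container 2  [load 3400/3800]
  700 → container 3  [load 3300/3800]
  700 → container 4  [load 2800/3800]
  600 → container 4  [load 3400/3800]
  500 → container 3  [load 3800/3800]
  400 → container 2  [load 3800/3800]
  400 → container 4  [load 3800/3800]
4 containers opened.

4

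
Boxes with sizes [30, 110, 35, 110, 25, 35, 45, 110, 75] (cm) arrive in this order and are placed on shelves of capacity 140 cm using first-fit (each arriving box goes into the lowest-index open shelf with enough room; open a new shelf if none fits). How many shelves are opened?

  30 → shelf 1 (new)  [load 30/140]
  110 → shelf 1  [load 140/140]
  35 → shelf 2 (new)  [load 35/140]
  110 → shelf 3 (new)  [load 110/140]
  25 → shelf 2  [load 60/140]
  35 → shelf 2  [load 95/140]
  45 → shelf 2  [load 140/140]
  110 → shelf 4 (new)  [load 110/140]
  75 → shelf 5 (new)  [load 75/140]
5 shelves opened.

5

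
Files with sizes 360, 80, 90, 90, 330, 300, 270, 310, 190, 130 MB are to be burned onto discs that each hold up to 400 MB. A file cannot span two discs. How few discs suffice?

6

Total = 360 + 330 + 310 + 300 + 270 + 190 + 130 + 90 + 90 + 80 = 2150 MB.
Lower bound: ⌈2150/400⌉ = 6 discs.
A packing using 6 discs:
  disc 1: 360 = 360
  disc 2: 330 = 330
  disc 3: 310 + 90 = 400
  disc 4: 300 + 90 = 390
  disc 5: 270 + 130 = 400
  disc 6: 190 + 80 = 270
This matches the lower bound, so 6 is optimal.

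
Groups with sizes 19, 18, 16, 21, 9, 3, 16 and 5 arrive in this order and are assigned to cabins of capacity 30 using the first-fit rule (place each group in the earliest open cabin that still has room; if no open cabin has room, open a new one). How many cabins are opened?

  19 → cabin 1 (new)  [load 19/30]
  18 → cabin 2 (new)  [load 18/30]
  16 → cabin 3 (new)  [load 16/30]
  21 → cabin 4 (new)  [load 21/30]
  9 → cabin 1  [load 28/30]
  3 → cabin 2  [load 21/30]
  16 → cabin 5 (new)  [load 16/30]
  5 → cabin 2  [load 26/30]
5 cabins opened.

5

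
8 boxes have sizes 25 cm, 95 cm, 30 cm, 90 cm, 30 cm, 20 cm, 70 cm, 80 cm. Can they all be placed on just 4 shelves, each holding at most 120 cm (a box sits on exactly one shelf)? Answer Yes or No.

Yes

A valid assignment using 4 shelves:
  shelf 1: 95 + 25 = 120
  shelf 2: 90 + 30 = 120
  shelf 3: 80 + 30 = 110
  shelf 4: 70 + 20 = 90
Every load is within 120 cm, so 4 shelves suffice.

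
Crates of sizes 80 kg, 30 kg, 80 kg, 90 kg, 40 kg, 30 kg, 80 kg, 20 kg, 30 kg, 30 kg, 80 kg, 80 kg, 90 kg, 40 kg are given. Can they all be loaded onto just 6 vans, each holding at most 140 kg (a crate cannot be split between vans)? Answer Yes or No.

Total = 800 kg; ⌈800/140⌉ = 6.
7 crates each exceed half the capacity and cannot share a van, forcing at least 7 vans.
At least 7 vans are required, but only 6 are allowed.

No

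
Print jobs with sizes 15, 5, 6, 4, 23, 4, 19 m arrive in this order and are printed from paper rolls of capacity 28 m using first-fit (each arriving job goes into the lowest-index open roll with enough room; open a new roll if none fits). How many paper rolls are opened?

3

  15 → roll 1 (new)  [load 15/28]
  5 → roll 1  [load 20/28]
  6 → roll 1  [load 26/28]
  4 → roll 2 (new)  [load 4/28]
  23 → roll 2  [load 27/28]
  4 → roll 3 (new)  [load 4/28]
  19 → roll 3  [load 23/28]
3 paper rolls opened.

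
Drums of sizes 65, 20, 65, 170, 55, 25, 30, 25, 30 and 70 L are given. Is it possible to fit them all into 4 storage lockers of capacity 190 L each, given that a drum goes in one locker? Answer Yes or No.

Yes

A valid assignment using 3 storage lockers:
  locker 1: 170 + 20 = 190
  locker 2: 70 + 65 + 55 = 190
  locker 3: 65 + 30 + 30 + 25 + 25 = 175
That uses only 3 ≤ 4, so 4 storage lockers are enough.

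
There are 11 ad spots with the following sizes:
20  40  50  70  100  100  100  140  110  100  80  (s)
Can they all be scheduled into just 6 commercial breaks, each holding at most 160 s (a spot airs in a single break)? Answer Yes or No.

No

Total = 910 s; ⌈910/160⌉ = 6.
The bound of 6 does not rule out 6, but exhaustive search shows no assignment into 6 commercial breaks of capacity 160 s exists — the minimum is 7.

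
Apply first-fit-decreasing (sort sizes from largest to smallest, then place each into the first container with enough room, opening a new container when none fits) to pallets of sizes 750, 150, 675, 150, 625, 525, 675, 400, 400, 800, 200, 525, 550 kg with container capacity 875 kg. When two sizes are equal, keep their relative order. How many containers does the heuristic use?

9

Sorted descending: 800, 750, 675, 675, 625, 550, 525, 525, 400, 400, 200, 150, 150.
  800 → container 1 (new)  [load 800/875]
  750 → container 2 (new)  [load 750/875]
  675 → container 3 (new)  [load 675/875]
  675 → container 4 (new)  [load 675/875]
  625 → container 5 (new)  [load 625/875]
  550 → container 6 (new)  [load 550/875]
  525 → container 7 (new)  [load 525/875]
  525 → container 8 (new)  [load 525/875]
  400 → container 9 (new)  [load 400/875]
  400 → container 9  [load 800/875]
  200 → container 3  [load 875/875]
  150 → container 4  [load 825/875]
  150 → container 5  [load 775/875]
9 containers opened.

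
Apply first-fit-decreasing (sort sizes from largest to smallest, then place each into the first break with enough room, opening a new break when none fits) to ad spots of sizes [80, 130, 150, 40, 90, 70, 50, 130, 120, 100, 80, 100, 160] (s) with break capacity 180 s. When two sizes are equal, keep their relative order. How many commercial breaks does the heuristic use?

8

Sorted descending: 160, 150, 130, 130, 120, 100, 100, 90, 80, 80, 70, 50, 40.
  160 → break 1 (new)  [load 160/180]
  150 → break 2 (new)  [load 150/180]
  130 → break 3 (new)  [load 130/180]
  130 → break 4 (new)  [load 130/180]
  120 → break 5 (new)  [load 120/180]
  100 → break 6 (new)  [load 100/180]
  100 → break 7 (new)  [load 100/180]
  90 → break 8 (new)  [load 90/180]
  80 → break 6  [load 180/180]
  80 → break 7  [load 180/180]
  70 → break 8  [load 160/180]
  50 → break 3  [load 180/180]
  40 → break 4  [load 170/180]
8 commercial breaks opened.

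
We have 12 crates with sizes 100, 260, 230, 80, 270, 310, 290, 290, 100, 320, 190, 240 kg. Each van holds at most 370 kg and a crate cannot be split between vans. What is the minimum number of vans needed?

9

Total = 320 + 310 + 290 + 290 + 270 + 260 + 240 + 230 + 190 + 100 + 100 + 80 = 2680 kg.
Lower bound: ⌈2680/370⌉ = 8 vans.
Also, 9 crates each exceed 185 kg, and no two of those can share a van, so at least 9 vans are needed.
A packing using 9 vans:
  van 1: 320 = 320
  van 2: 310 = 310
  van 3: 290 + 80 = 370
  van 4: 290 = 290
  van 5: 270 + 100 = 370
  van 6: 260 + 100 = 360
  van 7: 240 = 240
  van 8: 230 = 230
  van 9: 190 = 190
This matches the lower bound, so 9 is optimal.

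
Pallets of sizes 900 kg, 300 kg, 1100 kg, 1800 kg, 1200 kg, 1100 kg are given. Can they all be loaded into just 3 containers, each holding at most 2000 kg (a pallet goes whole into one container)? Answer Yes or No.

No

Total = 6400 kg; ⌈6400/2000⌉ = 4.
At least 4 containers are required, but only 3 are allowed.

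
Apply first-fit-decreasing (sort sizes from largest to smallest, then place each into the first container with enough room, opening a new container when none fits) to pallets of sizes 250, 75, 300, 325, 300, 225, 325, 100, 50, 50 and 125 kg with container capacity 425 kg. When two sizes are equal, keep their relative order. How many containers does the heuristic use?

Sorted descending: 325, 325, 300, 300, 250, 225, 125, 100, 75, 50, 50.
  325 → container 1 (new)  [load 325/425]
  325 → container 2 (new)  [load 325/425]
  300 → container 3 (new)  [load 300/425]
  300 → container 4 (new)  [load 300/425]
  250 → container 5 (new)  [load 250/425]
  225 → container 6 (new)  [load 225/425]
  125 → container 3  [load 425/425]
  100 → container 1  [load 425/425]
  75 → container 2  [load 400/425]
  50 → container 4  [load 350/425]
  50 → container 4  [load 400/425]
6 containers opened.

6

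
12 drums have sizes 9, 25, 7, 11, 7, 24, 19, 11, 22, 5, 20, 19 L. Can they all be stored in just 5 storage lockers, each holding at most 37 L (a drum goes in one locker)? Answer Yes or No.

Total = 179 L; ⌈179/37⌉ = 5.
6 drums each exceed half the capacity and cannot share a locker, forcing at least 6 storage lockers.
At least 6 storage lockers are required, but only 5 are allowed.

No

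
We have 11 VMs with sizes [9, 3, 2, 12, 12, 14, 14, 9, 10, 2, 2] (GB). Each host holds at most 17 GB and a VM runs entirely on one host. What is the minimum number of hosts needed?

Total = 14 + 14 + 12 + 12 + 10 + 9 + 9 + 3 + 2 + 2 + 2 = 89 GB.
Lower bound: ⌈89/17⌉ = 6 hosts.
Also, 7 VMs each exceed 17/2 GB, and no two of those can share a host, so at least 7 hosts are needed.
A packing using 7 hosts:
  host 1: 14 + 3 = 17
  host 2: 14 + 2 = 16
  host 3: 12 + 2 + 2 = 16
  host 4: 12 = 12
  host 5: 10 = 10
  host 6: 9 = 9
  host 7: 9 = 9
This matches the lower bound, so 7 is optimal.

7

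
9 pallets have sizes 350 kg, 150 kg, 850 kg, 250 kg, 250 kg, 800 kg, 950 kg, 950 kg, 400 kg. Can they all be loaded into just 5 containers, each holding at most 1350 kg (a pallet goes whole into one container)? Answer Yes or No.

A valid assignment using 4 containers:
  container 1: 950 + 400 = 1350
  container 2: 950 + 350 = 1300
  container 3: 850 + 250 + 250 = 1350
  container 4: 800 + 150 = 950
That uses only 4 ≤ 5, so 5 containers are enough.

Yes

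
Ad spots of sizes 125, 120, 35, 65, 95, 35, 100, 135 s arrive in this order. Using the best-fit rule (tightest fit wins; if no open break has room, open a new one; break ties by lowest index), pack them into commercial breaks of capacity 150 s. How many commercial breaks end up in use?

  125 → break 1 (new)  [load 125/150]
  120 → break 2 (new)  [load 120/150]
  35 → break 3 (new)  [load 35/150]
  65 → break 3  [load 100/150]
  95 → break 4 (new)  [load 95/150]
  35 → break 3  [load 135/150]
  100 → break 5 (new)  [load 100/150]
  135 → break 6 (new)  [load 135/150]
6 commercial breaks opened.

6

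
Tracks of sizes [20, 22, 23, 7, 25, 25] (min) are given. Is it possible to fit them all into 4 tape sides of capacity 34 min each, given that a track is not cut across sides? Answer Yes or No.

Total = 122 min; ⌈122/34⌉ = 4.
5 tracks each exceed half the capacity and cannot share a side, forcing at least 5 tape sides.
At least 5 tape sides are required, but only 4 are allowed.

No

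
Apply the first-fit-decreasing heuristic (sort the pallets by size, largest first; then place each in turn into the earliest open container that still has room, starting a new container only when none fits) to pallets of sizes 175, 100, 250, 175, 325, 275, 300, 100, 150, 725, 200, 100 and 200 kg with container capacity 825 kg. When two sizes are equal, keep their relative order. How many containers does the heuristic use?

Sorted descending: 725, 325, 300, 275, 250, 200, 200, 175, 175, 150, 100, 100, 100.
  725 → container 1 (new)  [load 725/825]
  325 → container 2 (new)  [load 325/825]
  300 → container 2  [load 625/825]
  275 → container 3 (new)  [load 275/825]
  250 → container 3  [load 525/825]
  200 → container 2  [load 825/825]
  200 → container 3  [load 725/825]
  175 → container 4 (new)  [load 175/825]
  175 → container 4  [load 350/825]
  150 → container 4  [load 500/825]
  100 → container 1  [load 825/825]
  100 → container 3  [load 825/825]
  100 → container 4  [load 600/825]
4 containers opened.

4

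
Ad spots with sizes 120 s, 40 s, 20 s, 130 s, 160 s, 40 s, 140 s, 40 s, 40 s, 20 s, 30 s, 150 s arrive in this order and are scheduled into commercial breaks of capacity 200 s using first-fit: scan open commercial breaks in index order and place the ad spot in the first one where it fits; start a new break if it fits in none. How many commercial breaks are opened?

  120 → break 1 (new)  [load 120/200]
  40 → break 1  [load 160/200]
  20 → break 1  [load 180/200]
  130 → break 2 (new)  [load 130/200]
  160 → break 3 (new)  [load 160/200]
  40 → break 2  [load 170/200]
  140 → break 4 (new)  [load 140/200]
  40 → break 3  [load 200/200]
  40 → break 4  [load 180/200]
  20 → break 1  [load 200/200]
  30 → break 2  [load 200/200]
  150 → break 5 (new)  [load 150/200]
5 commercial breaks opened.

5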